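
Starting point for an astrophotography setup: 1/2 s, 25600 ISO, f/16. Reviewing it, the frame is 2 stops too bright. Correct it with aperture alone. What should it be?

f/32

Overexposed by 2 stops → need 2 stops darker.
Aperture: f/16 → f/22 → f/32.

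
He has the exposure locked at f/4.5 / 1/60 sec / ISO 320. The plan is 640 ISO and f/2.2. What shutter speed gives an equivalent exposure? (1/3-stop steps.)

1/500s

ISO: 320 → 400 → 500 → 640 — 1 stop higher (brighter).
Aperture: f/4.5 → f/4 → f/3.5 → f/3.2 → f/2.8 → f/2.5 → f/2.2 — 2 stops opened up (brighter).
Net change so far: 3 stops brighter. Offset with the shutter speed: 1/60 → 1/80 → 1/100 → 1/125 → 1/160 → 1/200 → 1/250 → 1/320 → 1/400 → 1/500.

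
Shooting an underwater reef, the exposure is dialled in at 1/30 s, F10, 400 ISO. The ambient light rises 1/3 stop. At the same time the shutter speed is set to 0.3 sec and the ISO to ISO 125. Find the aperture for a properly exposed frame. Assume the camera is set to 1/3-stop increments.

f/20

Scene light: 1/3 stop brighter.
Shutter speed: 1/30 → 1/25 → 1/20 → 1/15 → 1/13 → 1/10 → 1/8 → 1/6 → 1/5 → 1/4 → 0.3 — 3 1/3 stops longer (brighter).
ISO: 400 → 320 → 250 → 200 → 160 → 125 — 1 2/3 stops dropped (darker).
Net so far: 2 stops brighter. Aperture: f/10 → f/11 → f/13 → f/14 → f/16 → f/18 → f/20.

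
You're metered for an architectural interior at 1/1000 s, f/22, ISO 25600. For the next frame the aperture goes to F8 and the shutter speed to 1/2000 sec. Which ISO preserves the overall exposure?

Aperture: f/22 → f/16 → f/11 → f/8 — 3 stops larger aperture (brighter).
Shutter speed: 1/1000 → 1/2000 — 1 stop shorter (darker).
Net change so far: 2 stops brighter. Offset with the ISO: 25600 → 12800 → 6400.

ISO 6400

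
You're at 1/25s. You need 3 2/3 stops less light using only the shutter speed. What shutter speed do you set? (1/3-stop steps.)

Shutter speed: 1/25 → 1/30 → 1/40 → 1/50 → 1/60 → 1/80 → 1/100 → 1/125 → 1/160 → 1/200 → 1/250 → 1/320 — 3 2/3 stops shorter (darker).

1/320s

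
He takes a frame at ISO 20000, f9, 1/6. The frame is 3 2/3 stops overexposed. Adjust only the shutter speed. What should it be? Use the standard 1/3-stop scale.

Overexposed by 3 2/3 stops → need 3 2/3 stops darker.
Shutter speed: 1/6 → 1/8 → 1/10 → 1/13 → 1/15 → 1/20 → 1/25 → 1/30 → 1/40 → 1/50 → 1/60 → 1/80.

1/80s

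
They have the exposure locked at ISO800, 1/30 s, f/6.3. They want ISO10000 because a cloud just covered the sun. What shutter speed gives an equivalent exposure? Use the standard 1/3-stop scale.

1/400s

ISO: 800 → 1000 → 1250 → 1600 → 2000 → 2500 → 3200 → 4000 → 5000 → 6400 → 8000 → 10000 — 3 2/3 stops higher (brighter).
Need 3 2/3 stops darker from the shutter speed: 1/30 → 1/40 → 1/50 → 1/60 → 1/80 → 1/100 → 1/125 → 1/160 → 1/200 → 1/250 → 1/320 → 1/400.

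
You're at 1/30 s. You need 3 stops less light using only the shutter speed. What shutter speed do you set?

Shutter speed: 1/30 → 1/60 → 1/125 → 1/250 — 3 stops shorter (darker).

1/250s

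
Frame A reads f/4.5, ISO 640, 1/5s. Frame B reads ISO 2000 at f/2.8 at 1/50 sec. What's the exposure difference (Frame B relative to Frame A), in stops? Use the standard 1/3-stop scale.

1/3 stop darker

Aperture: f/4.5 → f/4 → f/3.5 → f/3.2 → f/2.8 — 1 1/3 stops opened up (brighter).
Shutter speed: 1/5 → 1/6 → 1/8 → 1/10 → 1/13 → 1/15 → 1/20 → 1/25 → 1/30 → 1/40 → 1/50 — 3 1/3 stops faster (darker).
ISO: 640 → 800 → 1000 → 1250 → 1600 → 2000 — 1 2/3 stops raised (brighter).
Net: +1 1/3 −3 1/3 +1 2/3 = −1/3 stops.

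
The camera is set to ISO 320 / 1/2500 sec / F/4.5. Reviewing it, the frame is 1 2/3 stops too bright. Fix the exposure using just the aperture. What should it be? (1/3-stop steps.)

Overexposed by 1 2/3 stops → need 1 2/3 stops darker.
Aperture: f/4.5 → f/5 → f/5.6 → f/6.3 → f/7.1 → f/8.

f/8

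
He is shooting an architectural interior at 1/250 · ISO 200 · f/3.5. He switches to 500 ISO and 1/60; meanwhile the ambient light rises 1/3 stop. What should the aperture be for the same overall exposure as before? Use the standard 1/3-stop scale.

Scene light: 1/3 stop brighter.
ISO: 200 → 250 → 320 → 400 → 500 — 1 1/3 stops higher (brighter).
Shutter speed: 1/250 → 1/200 → 1/160 → 1/125 → 1/100 → 1/80 → 1/60 — 2 stops slower (brighter).
Net so far: 3 2/3 stops brighter. Aperture: f/3.5 → f/4 → f/4.5 → f/5 → f/5.6 → f/6.3 → f/7.1 → f/8 → f/9 → f/10 → f/11 → f/13.

f/13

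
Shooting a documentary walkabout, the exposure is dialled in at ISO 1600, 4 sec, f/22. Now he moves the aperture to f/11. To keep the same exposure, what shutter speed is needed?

1 s

Aperture: f/22 → f/16 → f/11 — 2 stops wider (brighter).
Need 2 stops darker from the shutter speed: 4 → 2 → 1.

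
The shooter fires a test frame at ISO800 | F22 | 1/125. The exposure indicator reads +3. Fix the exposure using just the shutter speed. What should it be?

Overexposed by 3 stops → need 3 stops darker.
Shutter speed: 1/125 → 1/250 → 1/500 → 1/1000.

1/1000s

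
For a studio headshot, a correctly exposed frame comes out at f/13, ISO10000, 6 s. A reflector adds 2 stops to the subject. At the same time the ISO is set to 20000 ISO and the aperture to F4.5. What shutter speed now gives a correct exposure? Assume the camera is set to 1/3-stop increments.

1/10s

Scene light: 2 stops brighter.
ISO: 10000 → 12800 → 16000 → 20000 — 1 stop raised (brighter).
Aperture: f/13 → f/11 → f/10 → f/9 → f/8 → f/7.1 → f/6.3 → f/5.6 → f/5 → f/4.5 — 3 stops larger aperture (brighter).
Net so far: 6 stops brighter. Shutter speed: 6 → 5 → 4 → 3.2 → 2.5 → 2 → 1.6 → 1.3 → 1 → 0.8 → 0.6 → 0.5 → 0.4 → 0.3 → 1/4 → 1/5 → 1/6 → 1/8 → 1/10.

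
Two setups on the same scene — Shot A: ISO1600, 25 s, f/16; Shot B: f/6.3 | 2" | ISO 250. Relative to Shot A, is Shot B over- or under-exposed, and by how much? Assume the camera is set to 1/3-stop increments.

Aperture: f/16 → f/14 → f/13 → f/11 → f/10 → f/9 → f/8 → f/7.1 → f/6.3 — 2 2/3 stops wider (brighter).
Shutter speed: 25 → 20 → 15 → 13 → 10 → 8 → 6 → 5 → 4 → 3.2 → 2.5 → 2 — 3 2/3 stops shorter (darker).
ISO: 1600 → 1250 → 1000 → 800 → 640 → 500 → 400 → 320 → 250 — 2 2/3 stops dropped (darker).
Net: +2 2/3 −3 2/3 −2 2/3 = −3 2/3 stops.

3 2/3 stops darker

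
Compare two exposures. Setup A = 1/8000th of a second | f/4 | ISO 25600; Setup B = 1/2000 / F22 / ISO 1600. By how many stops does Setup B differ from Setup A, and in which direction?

7 stops darker

Aperture: f/4 → f/5.6 → f/8 → f/11 → f/16 → f/22 — 5 stops stopped down (darker).
Shutter speed: 1/8000 → 1/4000 → 1/2000 — 2 stops longer (brighter).
ISO: 25600 → 12800 → 6400 → 3200 → 1600 — 4 stops lower (darker).
Net: −5 +2 −4 = −7 stops.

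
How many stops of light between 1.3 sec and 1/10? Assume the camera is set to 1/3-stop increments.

3 2/3 stops

1.3 → 1 → 0.8 → 0.6 → 0.5 → 0.4 → 0.3 → 1/4 → 1/5 → 1/6 → 1/8 → 1/10 — count the steps: 11 third-stops = 3 2/3 stops.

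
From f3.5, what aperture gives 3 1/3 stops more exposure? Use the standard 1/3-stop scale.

Aperture: f/3.5 → f/3.2 → f/2.8 → f/2.5 → f/2.2 → f/2 → f/1.8 → f/1.6 → f/1.4 → f/1.2 → f/1.1 — 3 1/3 stops opened up (brighter).

f/1.1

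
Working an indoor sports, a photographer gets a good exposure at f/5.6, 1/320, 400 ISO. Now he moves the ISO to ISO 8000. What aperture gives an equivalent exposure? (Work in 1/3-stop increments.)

f/25

ISO: 400 → 500 → 640 → 800 → 1000 → 1250 → 1600 → 2000 → 2500 → 3200 → 4000 → 5000 → 6400 → 8000 — 4 1/3 stops higher (brighter).
Need 4 1/3 stops darker from the aperture: f/5.6 → f/6.3 → f/7.1 → f/8 → f/9 → f/10 → f/11 → f/13 → f/14 → f/16 → f/18 → f/20 → f/22 → f/25.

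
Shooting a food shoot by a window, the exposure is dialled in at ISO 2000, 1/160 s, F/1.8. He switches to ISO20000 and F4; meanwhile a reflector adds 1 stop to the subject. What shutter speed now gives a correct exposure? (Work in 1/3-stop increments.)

Scene light: 1 stop brighter.
ISO: 2000 → 2500 → 3200 → 4000 → 5000 → 6400 → 8000 → 10000 → 12800 → 16000 → 20000 — 3 1/3 stops raised (brighter).
Aperture: f/1.8 → f/2 → f/2.2 → f/2.5 → f/2.8 → f/3.2 → f/3.5 → f/4 — 2 1/3 stops stopped down (darker).
Net so far: 2 stops brighter. Shutter speed: 1/160 → 1/200 → 1/250 → 1/320 → 1/400 → 1/500 → 1/640.

1/640s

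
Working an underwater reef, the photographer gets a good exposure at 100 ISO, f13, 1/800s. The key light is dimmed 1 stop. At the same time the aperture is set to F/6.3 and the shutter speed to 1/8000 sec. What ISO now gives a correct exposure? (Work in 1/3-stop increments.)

Scene light: 1 stop darker.
Aperture: f/13 → f/11 → f/10 → f/9 → f/8 → f/7.1 → f/6.3 — 2 stops larger aperture (brighter).
Shutter speed: 1/800 → 1/1000 → 1/1250 → 1/1600 → 1/2000 → 1/2500 → 1/3200 → 1/4000 → 1/5000 → 1/6400 → 1/8000 — 3 1/3 stops shorter (darker).
Net so far: 2 1/3 stops darker. ISO: 100 → 125 → 160 → 200 → 250 → 320 → 400 → 500.

ISO 500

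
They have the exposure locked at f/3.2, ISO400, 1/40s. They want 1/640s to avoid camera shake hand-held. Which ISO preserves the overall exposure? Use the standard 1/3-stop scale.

Shutter speed: 1/40 → 1/50 → 1/60 → 1/80 → 1/100 → 1/125 → 1/160 → 1/200 → 1/250 → 1/320 → 1/400 → 1/500 → 1/640 — 4 stops faster (darker).
Need 4 stops brighter from the ISO: 400 → 500 → 640 → 800 → 1000 → 1250 → 1600 → 2000 → 2500 → 3200 → 4000 → 5000 → 6400.

ISO 6400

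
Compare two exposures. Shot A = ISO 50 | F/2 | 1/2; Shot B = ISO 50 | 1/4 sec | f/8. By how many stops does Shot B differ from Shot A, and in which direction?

5 stops darker

Aperture: f/2 → f/2.8 → f/4 → f/5.6 → f/8 — 4 stops stopped down (darker).
Shutter speed: 1/2 → 1/4 — 1 stop shorter (darker).
ISO: unchanged.
Net: −4 −1 = −5 stops.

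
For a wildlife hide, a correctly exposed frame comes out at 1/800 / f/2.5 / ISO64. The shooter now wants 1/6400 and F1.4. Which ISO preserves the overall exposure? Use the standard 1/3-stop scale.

Shutter speed: 1/800 → 1/1000 → 1/1250 → 1/1600 → 1/2000 → 1/2500 → 1/3200 → 1/4000 → 1/5000 → 1/6400 — 3 stops shorter (darker).
Aperture: f/2.5 → f/2.2 → f/2 → f/1.8 → f/1.6 → f/1.4 — 1 2/3 stops larger aperture (brighter).
Net change so far: 1 1/3 stops darker. Offset with the ISO: 64 → 80 → 100 → 125 → 160.

ISO 160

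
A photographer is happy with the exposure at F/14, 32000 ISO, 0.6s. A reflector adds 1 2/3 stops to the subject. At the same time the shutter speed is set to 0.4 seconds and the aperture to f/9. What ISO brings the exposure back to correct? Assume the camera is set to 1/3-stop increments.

Scene light: 1 2/3 stops brighter.
Shutter speed: 0.6 → 0.5 → 0.4 — 2/3 stop faster (darker).
Aperture: f/14 → f/13 → f/11 → f/10 → f/9 — 1 1/3 stops wider (brighter).
Net so far: 2 1/3 stops brighter. ISO: 32000 → 25600 → 20000 → 16000 → 12800 → 10000 → 8000 → 6400.

ISO 6400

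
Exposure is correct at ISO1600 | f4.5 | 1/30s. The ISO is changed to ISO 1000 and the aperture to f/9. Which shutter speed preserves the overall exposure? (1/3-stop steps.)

1/5s

ISO: 1600 → 1250 → 1000 — 2/3 stop lower (darker).
Aperture: f/4.5 → f/5 → f/5.6 → f/6.3 → f/7.1 → f/8 → f/9 — 2 stops narrower (darker).
Net change so far: 2 2/3 stops darker. Offset with the shutter speed: 1/30 → 1/25 → 1/20 → 1/15 → 1/13 → 1/10 → 1/8 → 1/6 → 1/5.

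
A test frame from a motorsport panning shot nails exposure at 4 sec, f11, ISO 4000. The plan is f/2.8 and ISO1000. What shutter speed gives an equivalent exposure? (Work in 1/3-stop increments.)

Aperture: f/11 → f/10 → f/9 → f/8 → f/7.1 → f/6.3 → f/5.6 → f/5 → f/4.5 → f/4 → f/3.5 → f/3.2 → f/2.8 — 4 stops opened up (brighter).
ISO: 4000 → 3200 → 2500 → 2000 → 1600 → 1250 → 1000 — 2 stops dropped (darker).
Net change so far: 2 stops brighter. Offset with the shutter speed: 4 → 3.2 → 2.5 → 2 → 1.6 → 1.3 → 1.

1 s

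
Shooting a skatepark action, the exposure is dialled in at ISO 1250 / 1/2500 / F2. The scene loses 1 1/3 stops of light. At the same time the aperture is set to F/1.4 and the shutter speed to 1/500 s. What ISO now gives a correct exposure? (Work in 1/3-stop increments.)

ISO 320

Scene light: 1 1/3 stops darker.
Aperture: f/2 → f/1.8 → f/1.6 → f/1.4 — 1 stop larger aperture (brighter).
Shutter speed: 1/2500 → 1/2000 → 1/1600 → 1/1250 → 1/1000 → 1/800 → 1/640 → 1/500 — 2 1/3 stops longer (brighter).
Net so far: 2 stops brighter. ISO: 1250 → 1000 → 800 → 640 → 500 → 400 → 320.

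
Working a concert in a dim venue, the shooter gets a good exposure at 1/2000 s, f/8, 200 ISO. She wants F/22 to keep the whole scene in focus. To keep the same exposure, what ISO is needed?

Aperture: f/8 → f/11 → f/16 → f/22 — 3 stops smaller aperture (darker).
Need 3 stops brighter from the ISO: 200 → 400 → 800 → 1600.

ISO 1600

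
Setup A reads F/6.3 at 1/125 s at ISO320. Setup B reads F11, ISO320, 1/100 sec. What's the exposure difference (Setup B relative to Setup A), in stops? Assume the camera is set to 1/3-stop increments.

Aperture: f/6.3 → f/7.1 → f/8 → f/9 → f/10 → f/11 — 1 2/3 stops stopped down (darker).
Shutter speed: 1/125 → 1/100 — 1/3 stop longer (brighter).
ISO: unchanged.
Net: −1 2/3 +1/3 = −1 1/3 stops.

1 1/3 stops darker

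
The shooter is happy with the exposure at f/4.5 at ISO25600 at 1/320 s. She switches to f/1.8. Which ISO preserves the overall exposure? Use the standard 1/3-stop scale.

ISO 4000

Aperture: f/4.5 → f/4 → f/3.5 → f/3.2 → f/2.8 → f/2.5 → f/2.2 → f/2 → f/1.8 — 2 2/3 stops opened up (brighter).
Need 2 2/3 stops darker from the ISO: 25600 → 20000 → 16000 → 12800 → 10000 → 8000 → 6400 → 5000 → 4000.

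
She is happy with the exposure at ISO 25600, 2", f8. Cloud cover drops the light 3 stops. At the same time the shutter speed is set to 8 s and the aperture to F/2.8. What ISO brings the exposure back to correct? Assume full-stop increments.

Scene light: 3 stops darker.
Shutter speed: 2 → 4 → 8 — 2 stops longer (brighter).
Aperture: f/8 → f/5.6 → f/4 → f/2.8 — 3 stops opened up (brighter).
Net so far: 2 stops brighter. ISO: 25600 → 12800 → 6400.

ISO 6400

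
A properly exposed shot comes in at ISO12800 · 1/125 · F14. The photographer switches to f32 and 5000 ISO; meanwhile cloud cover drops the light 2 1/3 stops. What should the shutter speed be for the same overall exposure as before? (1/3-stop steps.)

0.5 s

Scene light: 2 1/3 stops darker.
Aperture: f/14 → f/16 → f/18 → f/20 → f/22 → f/25 → f/29 → f/32 — 2 1/3 stops smaller aperture (darker).
ISO: 12800 → 10000 → 8000 → 6400 → 5000 — 1 1/3 stops lower (darker).
Net so far: 6 stops darker. Shutter speed: 1/125 → 1/100 → 1/80 → 1/60 → 1/50 → 1/40 → 1/30 → 1/25 → 1/20 → 1/15 → 1/13 → 1/10 → 1/8 → 1/6 → 1/5 → 1/4 → 0.3 → 0.4 → 0.5.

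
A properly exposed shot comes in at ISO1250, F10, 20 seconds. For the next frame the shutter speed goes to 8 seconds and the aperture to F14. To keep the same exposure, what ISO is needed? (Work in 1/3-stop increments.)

Shutter speed: 20 → 15 → 13 → 10 → 8 — 1 1/3 stops faster (darker).
Aperture: f/10 → f/11 → f/13 → f/14 — 1 stop stopped down (darker).
Net change so far: 2 1/3 stops darker. Offset with the ISO: 1250 → 1600 → 2000 → 2500 → 3200 → 4000 → 5000 → 6400.

ISO 6400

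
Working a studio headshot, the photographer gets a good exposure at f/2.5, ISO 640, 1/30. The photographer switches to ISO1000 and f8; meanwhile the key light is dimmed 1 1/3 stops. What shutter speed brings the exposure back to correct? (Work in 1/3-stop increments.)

Scene light: 1 1/3 stops darker.
ISO: 640 → 800 → 1000 — 2/3 stop higher (brighter).
Aperture: f/2.5 → f/2.8 → f/3.2 → f/3.5 → f/4 → f/4.5 → f/5 → f/5.6 → f/6.3 → f/7.1 → f/8 — 3 1/3 stops stopped down (darker).
Net so far: 4 stops darker. Shutter speed: 1/30 → 1/25 → 1/20 → 1/15 → 1/13 → 1/10 → 1/8 → 1/6 → 1/5 → 1/4 → 0.3 → 0.4 → 0.5.

0.5 s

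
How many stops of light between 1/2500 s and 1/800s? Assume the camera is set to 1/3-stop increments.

1 2/3 stops

1/2500 → 1/2000 → 1/1600 → 1/1250 → 1/1000 → 1/800 — count the steps: 5 third-stops = 1 2/3 stops.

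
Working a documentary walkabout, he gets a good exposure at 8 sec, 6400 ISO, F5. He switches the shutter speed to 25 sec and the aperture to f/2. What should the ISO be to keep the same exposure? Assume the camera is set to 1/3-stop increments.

ISO 320

Shutter speed: 8 → 10 → 13 → 15 → 20 → 25 — 1 2/3 stops slower (brighter).
Aperture: f/5 → f/4.5 → f/4 → f/3.5 → f/3.2 → f/2.8 → f/2.5 → f/2.2 → f/2 — 2 2/3 stops larger aperture (brighter).
Net change so far: 4 1/3 stops brighter. Offset with the ISO: 6400 → 5000 → 4000 → 3200 → 2500 → 2000 → 1600 → 1250 → 1000 → 800 → 640 → 500 → 400 → 320.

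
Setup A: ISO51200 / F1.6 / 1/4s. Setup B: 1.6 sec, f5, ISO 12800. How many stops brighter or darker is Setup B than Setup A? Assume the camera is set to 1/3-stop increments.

2 2/3 stops darker

Aperture: f/1.6 → f/1.8 → f/2 → f/2.2 → f/2.5 → f/2.8 → f/3.2 → f/3.5 → f/4 → f/4.5 → f/5 — 3 1/3 stops smaller aperture (darker).
Shutter speed: 1/4 → 0.3 → 0.4 → 0.5 → 0.6 → 0.8 → 1 → 1.3 → 1.6 — 2 2/3 stops slower (brighter).
ISO: 51200 → 40000 → 32000 → 25600 → 20000 → 16000 → 12800 — 2 stops dropped (darker).
Net: −3 1/3 +2 2/3 −2 = −2 2/3 stops.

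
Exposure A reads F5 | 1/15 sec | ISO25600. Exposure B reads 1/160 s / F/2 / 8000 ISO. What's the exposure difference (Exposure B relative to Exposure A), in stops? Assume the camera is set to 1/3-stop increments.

Aperture: f/5 → f/4.5 → f/4 → f/3.5 → f/3.2 → f/2.8 → f/2.5 → f/2.2 → f/2 — 2 2/3 stops larger aperture (brighter).
Shutter speed: 1/15 → 1/20 → 1/25 → 1/30 → 1/40 → 1/50 → 1/60 → 1/80 → 1/100 → 1/125 → 1/160 — 3 1/3 stops faster (darker).
ISO: 25600 → 20000 → 16000 → 12800 → 10000 → 8000 — 1 2/3 stops lower (darker).
Net: +2 2/3 −3 1/3 −1 2/3 = −2 1/3 stops.

2 1/3 stops darker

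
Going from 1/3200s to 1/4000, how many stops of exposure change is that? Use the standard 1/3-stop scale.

1/3200 → 1/4000 — count the steps: 1 third-stops = 1/3 stop.

1/3 stop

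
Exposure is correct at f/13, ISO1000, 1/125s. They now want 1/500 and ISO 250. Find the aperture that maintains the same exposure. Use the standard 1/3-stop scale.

Shutter speed: 1/125 → 1/160 → 1/200 → 1/250 → 1/320 → 1/400 → 1/500 — 2 stops shorter (darker).
ISO: 1000 → 800 → 640 → 500 → 400 → 320 → 250 — 2 stops dropped (darker).
Net change so far: 4 stops darker. Offset with the aperture: f/13 → f/11 → f/10 → f/9 → f/8 → f/7.1 → f/6.3 → f/5.6 → f/5 → f/4.5 → f/4 → f/3.5 → f/3.2.

f/3.2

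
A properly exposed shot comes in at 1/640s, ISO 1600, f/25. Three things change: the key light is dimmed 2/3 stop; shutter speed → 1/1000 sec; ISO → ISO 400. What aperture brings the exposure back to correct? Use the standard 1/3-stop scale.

Scene light: 2/3 stop darker.
Shutter speed: 1/640 → 1/800 → 1/1000 — 2/3 stop shorter (darker).
ISO: 1600 → 1250 → 1000 → 800 → 640 → 500 → 400 — 2 stops lower (darker).
Net so far: 3 1/3 stops darker. Aperture: f/25 → f/22 → f/20 → f/18 → f/16 → f/14 → f/13 → f/11 → f/10 → f/9 → f/8.

f/8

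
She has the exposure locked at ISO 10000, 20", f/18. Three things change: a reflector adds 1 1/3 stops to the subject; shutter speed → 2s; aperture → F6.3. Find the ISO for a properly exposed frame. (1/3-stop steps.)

ISO 5000

Scene light: 1 1/3 stops brighter.
Shutter speed: 20 → 15 → 13 → 10 → 8 → 6 → 5 → 4 → 3.2 → 2.5 → 2 — 3 1/3 stops faster (darker).
Aperture: f/18 → f/16 → f/14 → f/13 → f/11 → f/10 → f/9 → f/8 → f/7.1 → f/6.3 — 3 stops wider (brighter).
Net so far: 1 stop brighter. ISO: 10000 → 8000 → 6400 → 5000.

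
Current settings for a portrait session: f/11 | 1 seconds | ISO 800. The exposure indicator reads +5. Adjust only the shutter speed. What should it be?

Overexposed by 5 stops → need 5 stops darker.
Shutter speed: 1 → 1/2 → 1/4 → 1/8 → 1/15 → 1/30.

1/30s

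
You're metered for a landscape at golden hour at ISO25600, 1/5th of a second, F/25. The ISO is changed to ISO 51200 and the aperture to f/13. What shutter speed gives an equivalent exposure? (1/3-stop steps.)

ISO: 25600 → 32000 → 40000 → 51200 — 1 stop higher (brighter).
Aperture: f/25 → f/22 → f/20 → f/18 → f/16 → f/14 → f/13 — 2 stops opened up (brighter).
Net change so far: 3 stops brighter. Offset with the shutter speed: 1/5 → 1/6 → 1/8 → 1/10 → 1/13 → 1/15 → 1/20 → 1/25 → 1/30 → 1/40.

1/40s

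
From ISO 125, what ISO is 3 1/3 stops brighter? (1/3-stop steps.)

ISO: 125 → 160 → 200 → 250 → 320 → 400 → 500 → 640 → 800 → 1000 → 1250 — 3 1/3 stops raised (brighter).

ISO 1250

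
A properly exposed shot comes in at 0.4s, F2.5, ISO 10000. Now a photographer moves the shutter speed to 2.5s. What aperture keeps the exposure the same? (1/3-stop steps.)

Shutter speed: 0.4 → 0.5 → 0.6 → 0.8 → 1 → 1.3 → 1.6 → 2 → 2.5 — 2 2/3 stops longer (brighter).
Need 2 2/3 stops darker from the aperture: f/2.5 → f/2.8 → f/3.2 → f/3.5 → f/4 → f/4.5 → f/5 → f/5.6 → f/6.3.

f/6.3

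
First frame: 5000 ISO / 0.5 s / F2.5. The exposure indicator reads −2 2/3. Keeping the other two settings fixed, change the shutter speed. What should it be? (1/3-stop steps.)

3.2 s

Underexposed by 2 2/3 stops → need 2 2/3 stops brighter.
Shutter speed: 0.5 → 0.6 → 0.8 → 1 → 1.3 → 1.6 → 2 → 2.5 → 3.2.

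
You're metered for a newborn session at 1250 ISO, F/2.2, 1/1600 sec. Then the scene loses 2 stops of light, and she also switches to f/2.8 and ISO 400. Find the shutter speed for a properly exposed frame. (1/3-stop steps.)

Scene light: 2 stops darker.
Aperture: f/2.2 → f/2.5 → f/2.8 — 2/3 stop stopped down (darker).
ISO: 1250 → 1000 → 800 → 640 → 500 → 400 — 1 2/3 stops lower (darker).
Net so far: 4 1/3 stops darker. Shutter speed: 1/1600 → 1/1250 → 1/1000 → 1/800 → 1/640 → 1/500 → 1/400 → 1/320 → 1/250 → 1/200 → 1/160 → 1/125 → 1/100 → 1/80.

1/80s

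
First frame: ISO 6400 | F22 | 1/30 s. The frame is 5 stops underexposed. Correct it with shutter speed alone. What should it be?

1 s

Underexposed by 5 stops → need 5 stops brighter.
Shutter speed: 1/30 → 1/15 → 1/8 → 1/4 → 1/2 → 1.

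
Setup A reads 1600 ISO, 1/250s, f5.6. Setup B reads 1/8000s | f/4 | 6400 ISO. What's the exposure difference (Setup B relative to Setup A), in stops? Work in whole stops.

2 stops darker

Aperture: f/5.6 → f/4 — 1 stop wider (brighter).
Shutter speed: 1/250 → 1/500 → 1/1000 → 1/2000 → 1/4000 → 1/8000 — 5 stops faster (darker).
ISO: 1600 → 3200 → 6400 — 2 stops higher (brighter).
Net: +1 −5 +2 = −2 stops.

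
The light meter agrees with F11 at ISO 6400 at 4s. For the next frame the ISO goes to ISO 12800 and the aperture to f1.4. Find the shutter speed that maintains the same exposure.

ISO: 6400 → 12800 — 1 stop higher (brighter).
Aperture: f/11 → f/8 → f/5.6 → f/4 → f/2.8 → f/2 → f/1.4 — 6 stops wider (brighter).
Net change so far: 7 stops brighter. Offset with the shutter speed: 4 → 2 → 1 → 1/2 → 1/4 → 1/8 → 1/15 → 1/30.

1/30s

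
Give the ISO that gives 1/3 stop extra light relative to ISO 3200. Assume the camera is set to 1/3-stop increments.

ISO: 3200 → 4000 — 1/3 stop higher (brighter).

ISO 4000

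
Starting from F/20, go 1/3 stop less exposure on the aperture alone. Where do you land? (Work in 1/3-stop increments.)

Aperture: f/20 → f/22 — 1/3 stop stopped down (darker).

f/22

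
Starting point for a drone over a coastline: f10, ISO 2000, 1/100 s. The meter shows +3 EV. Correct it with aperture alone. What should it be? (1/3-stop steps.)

Overexposed by 3 stops → need 3 stops darker.
Aperture: f/10 → f/11 → f/13 → f/14 → f/16 → f/18 → f/20 → f/22 → f/25 → f/29.

f/29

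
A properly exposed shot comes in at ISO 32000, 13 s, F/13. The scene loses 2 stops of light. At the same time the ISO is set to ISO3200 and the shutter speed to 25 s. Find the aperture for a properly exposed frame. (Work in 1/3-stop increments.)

Scene light: 2 stops darker.
ISO: 32000 → 25600 → 20000 → 16000 → 12800 → 10000 → 8000 → 6400 → 5000 → 4000 → 3200 — 3 1/3 stops dropped (darker).
Shutter speed: 13 → 15 → 20 → 25 — 1 stop longer (brighter).
Net so far: 4 1/3 stops darker. Aperture: f/13 → f/11 → f/10 → f/9 → f/8 → f/7.1 → f/6.3 → f/5.6 → f/5 → f/4.5 → f/4 → f/3.5 → f/3.2 → f/2.8.

f/2.8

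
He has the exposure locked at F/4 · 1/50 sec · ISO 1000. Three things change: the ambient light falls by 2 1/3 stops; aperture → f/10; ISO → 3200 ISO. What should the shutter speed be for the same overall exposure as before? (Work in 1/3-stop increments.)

1/5s

Scene light: 2 1/3 stops darker.
Aperture: f/4 → f/4.5 → f/5 → f/5.6 → f/6.3 → f/7.1 → f/8 → f/9 → f/10 — 2 2/3 stops stopped down (darker).
ISO: 1000 → 1250 → 1600 → 2000 → 2500 → 3200 — 1 2/3 stops raised (brighter).
Net so far: 3 1/3 stops darker. Shutter speed: 1/50 → 1/40 → 1/30 → 1/25 → 1/20 → 1/15 → 1/13 → 1/10 → 1/8 → 1/6 → 1/5.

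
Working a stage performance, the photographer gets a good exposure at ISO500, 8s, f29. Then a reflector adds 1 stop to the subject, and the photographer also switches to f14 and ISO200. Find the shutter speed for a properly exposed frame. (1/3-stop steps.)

Scene light: 1 stop brighter.
Aperture: f/29 → f/25 → f/22 → f/20 → f/18 → f/16 → f/14 — 2 stops wider (brighter).
ISO: 500 → 400 → 320 → 250 → 200 — 1 1/3 stops dropped (darker).
Net so far: 1 2/3 stops brighter. Shutter speed: 8 → 6 → 5 → 4 → 3.2 → 2.5.

2.5 s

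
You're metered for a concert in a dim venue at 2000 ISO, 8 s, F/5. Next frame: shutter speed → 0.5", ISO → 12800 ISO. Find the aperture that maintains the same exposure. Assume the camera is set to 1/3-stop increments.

f/3.2

Shutter speed: 8 → 6 → 5 → 4 → 3.2 → 2.5 → 2 → 1.6 → 1.3 → 1 → 0.8 → 0.6 → 0.5 — 4 stops shorter (darker).
ISO: 2000 → 2500 → 3200 → 4000 → 5000 → 6400 → 8000 → 10000 → 12800 — 2 2/3 stops raised (brighter).
Net change so far: 1 1/3 stops darker. Offset with the aperture: f/5 → f/4.5 → f/4 → f/3.5 → f/3.2.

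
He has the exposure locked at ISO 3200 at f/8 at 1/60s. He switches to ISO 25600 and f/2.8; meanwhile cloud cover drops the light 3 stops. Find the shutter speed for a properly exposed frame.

Scene light: 3 stops darker.
ISO: 3200 → 6400 → 12800 → 25600 — 3 stops raised (brighter).
Aperture: f/8 → f/5.6 → f/4 → f/2.8 — 3 stops opened up (brighter).
Net so far: 3 stops brighter. Shutter speed: 1/60 → 1/125 → 1/250 → 1/500.

1/500s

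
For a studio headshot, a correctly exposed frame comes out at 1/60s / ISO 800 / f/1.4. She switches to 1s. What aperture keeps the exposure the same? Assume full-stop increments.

f/11

Shutter speed: 1/60 → 1/30 → 1/15 → 1/8 → 1/4 → 1/2 → 1 — 6 stops slower (brighter).
Need 6 stops darker from the aperture: f/1.4 → f/2 → f/2.8 → f/4 → f/5.6 → f/8 → f/11.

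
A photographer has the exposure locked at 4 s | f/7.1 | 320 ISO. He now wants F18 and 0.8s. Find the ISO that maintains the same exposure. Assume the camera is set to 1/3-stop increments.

ISO 10000

Aperture: f/7.1 → f/8 → f/9 → f/10 → f/11 → f/13 → f/14 → f/16 → f/18 — 2 2/3 stops stopped down (darker).
Shutter speed: 4 → 3.2 → 2.5 → 2 → 1.6 → 1.3 → 1 → 0.8 — 2 1/3 stops shorter (darker).
Net change so far: 5 stops darker. Offset with the ISO: 320 → 400 → 500 → 640 → 800 → 1000 → 1250 → 1600 → 2000 → 2500 → 3200 → 4000 → 5000 → 6400 → 8000 → 10000.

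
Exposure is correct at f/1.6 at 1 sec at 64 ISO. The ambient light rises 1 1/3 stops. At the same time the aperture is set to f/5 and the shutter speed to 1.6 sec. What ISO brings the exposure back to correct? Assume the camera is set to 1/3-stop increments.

ISO 160

Scene light: 1 1/3 stops brighter.
Aperture: f/1.6 → f/1.8 → f/2 → f/2.2 → f/2.5 → f/2.8 → f/3.2 → f/3.5 → f/4 → f/4.5 → f/5 — 3 1/3 stops smaller aperture (darker).
Shutter speed: 1 → 1.3 → 1.6 — 2/3 stop longer (brighter).
Net so far: 1 1/3 stops darker. ISO: 64 → 80 → 100 → 125 → 160.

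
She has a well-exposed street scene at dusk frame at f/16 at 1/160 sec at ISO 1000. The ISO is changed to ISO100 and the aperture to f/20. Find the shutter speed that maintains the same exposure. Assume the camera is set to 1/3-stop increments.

1/10s

ISO: 1000 → 800 → 640 → 500 → 400 → 320 → 250 → 200 → 160 → 125 → 100 — 3 1/3 stops dropped (darker).
Aperture: f/16 → f/18 → f/20 — 2/3 stop stopped down (darker).
Net change so far: 4 stops darker. Offset with the shutter speed: 1/160 → 1/125 → 1/100 → 1/80 → 1/60 → 1/50 → 1/40 → 1/30 → 1/25 → 1/20 → 1/15 → 1/13 → 1/10.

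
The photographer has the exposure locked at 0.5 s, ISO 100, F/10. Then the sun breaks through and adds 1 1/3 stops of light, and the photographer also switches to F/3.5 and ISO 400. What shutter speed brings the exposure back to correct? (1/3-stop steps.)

Scene light: 1 1/3 stops brighter.
Aperture: f/10 → f/9 → f/8 → f/7.1 → f/6.3 → f/5.6 → f/5 → f/4.5 → f/4 → f/3.5 — 3 stops opened up (brighter).
ISO: 100 → 125 → 160 → 200 → 250 → 320 → 400 — 2 stops higher (brighter).
Net so far: 6 1/3 stops brighter. Shutter speed: 0.5 → 0.4 → 0.3 → 1/4 → 1/5 → 1/6 → 1/8 → 1/10 → 1/13 → 1/15 → 1/20 → 1/25 → 1/30 → 1/40 → 1/50 → 1/60 → 1/80 → 1/100 → 1/125 → 1/160.

1/160s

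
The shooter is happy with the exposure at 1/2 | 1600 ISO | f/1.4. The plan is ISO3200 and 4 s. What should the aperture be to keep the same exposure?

f/5.6

ISO: 1600 → 3200 — 1 stop raised (brighter).
Shutter speed: 1/2 → 1 → 2 → 4 — 3 stops longer (brighter).
Net change so far: 4 stops brighter. Offset with the aperture: f/1.4 → f/2 → f/2.8 → f/4 → f/5.6.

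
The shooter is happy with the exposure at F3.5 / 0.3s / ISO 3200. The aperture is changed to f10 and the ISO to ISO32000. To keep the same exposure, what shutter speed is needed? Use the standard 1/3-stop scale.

Aperture: f/3.5 → f/4 → f/4.5 → f/5 → f/5.6 → f/6.3 → f/7.1 → f/8 → f/9 → f/10 — 3 stops stopped down (darker).
ISO: 3200 → 4000 → 5000 → 6400 → 8000 → 10000 → 12800 → 16000 → 20000 → 25600 → 32000 — 3 1/3 stops raised (brighter).
Net change so far: 1/3 stop brighter. Offset with the shutter speed: 0.3 → 1/4.

1/4s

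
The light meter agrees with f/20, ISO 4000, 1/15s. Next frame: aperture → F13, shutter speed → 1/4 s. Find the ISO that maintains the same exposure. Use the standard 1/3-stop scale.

ISO 400

Aperture: f/20 → f/18 → f/16 → f/14 → f/13 — 1 1/3 stops larger aperture (brighter).
Shutter speed: 1/15 → 1/13 → 1/10 → 1/8 → 1/6 → 1/5 → 1/4 — 2 stops longer (brighter).
Net change so far: 3 1/3 stops brighter. Offset with the ISO: 4000 → 3200 → 2500 → 2000 → 1600 → 1250 → 1000 → 800 → 640 → 500 → 400.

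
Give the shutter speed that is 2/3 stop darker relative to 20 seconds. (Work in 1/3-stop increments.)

Shutter speed: 20 → 15 → 13 — 2/3 stop faster (darker).

13 s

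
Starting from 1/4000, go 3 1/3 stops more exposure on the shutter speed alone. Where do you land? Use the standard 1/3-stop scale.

Shutter speed: 1/4000 → 1/3200 → 1/2500 → 1/2000 → 1/1600 → 1/1250 → 1/1000 → 1/800 → 1/640 → 1/500 → 1/400 — 3 1/3 stops slower (brighter).

1/400s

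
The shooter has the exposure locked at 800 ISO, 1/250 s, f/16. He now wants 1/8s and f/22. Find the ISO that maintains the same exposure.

Shutter speed: 1/250 → 1/125 → 1/60 → 1/30 → 1/15 → 1/8 — 5 stops longer (brighter).
Aperture: f/16 → f/22 — 1 stop stopped down (darker).
Net change so far: 4 stops brighter. Offset with the ISO: 800 → 400 → 200 → 100 → 50.

ISO 50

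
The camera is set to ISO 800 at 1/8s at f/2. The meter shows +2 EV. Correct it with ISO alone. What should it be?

ISO 200

Overexposed by 2 stops → need 2 stops darker.
ISO: 800 → 400 → 200.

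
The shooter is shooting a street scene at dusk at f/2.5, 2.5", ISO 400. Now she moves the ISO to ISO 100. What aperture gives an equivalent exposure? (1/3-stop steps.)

f/1.2

ISO: 400 → 320 → 250 → 200 → 160 → 125 → 100 — 2 stops lower (darker).
Need 2 stops brighter from the aperture: f/2.5 → f/2.2 → f/2 → f/1.8 → f/1.6 → f/1.4 → f/1.2.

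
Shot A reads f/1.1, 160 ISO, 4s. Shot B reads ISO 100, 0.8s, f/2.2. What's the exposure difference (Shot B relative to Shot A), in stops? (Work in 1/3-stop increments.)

Aperture: f/1.1 → f/1.2 → f/1.4 → f/1.6 → f/1.8 → f/2 → f/2.2 — 2 stops smaller aperture (darker).
Shutter speed: 4 → 3.2 → 2.5 → 2 → 1.6 → 1.3 → 1 → 0.8 — 2 1/3 stops shorter (darker).
ISO: 160 → 125 → 100 — 2/3 stop lower (darker).
Net: −2 −2 1/3 −2/3 = −5 stops.

5 stops darker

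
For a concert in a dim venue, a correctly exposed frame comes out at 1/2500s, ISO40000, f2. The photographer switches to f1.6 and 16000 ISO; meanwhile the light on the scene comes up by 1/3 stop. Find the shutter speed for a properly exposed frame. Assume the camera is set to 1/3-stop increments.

1/2000s

Scene light: 1/3 stop brighter.
Aperture: f/2 → f/1.8 → f/1.6 — 2/3 stop wider (brighter).
ISO: 40000 → 32000 → 25600 → 20000 → 16000 — 1 1/3 stops lower (darker).
Net so far: 1/3 stop darker. Shutter speed: 1/2500 → 1/2000.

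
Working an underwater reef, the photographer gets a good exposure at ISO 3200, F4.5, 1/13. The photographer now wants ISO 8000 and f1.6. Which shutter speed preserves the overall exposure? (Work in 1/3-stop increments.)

ISO: 3200 → 4000 → 5000 → 6400 → 8000 — 1 1/3 stops higher (brighter).
Aperture: f/4.5 → f/4 → f/3.5 → f/3.2 → f/2.8 → f/2.5 → f/2.2 → f/2 → f/1.8 → f/1.6 — 3 stops wider (brighter).
Net change so far: 4 1/3 stops brighter. Offset with the shutter speed: 1/13 → 1/15 → 1/20 → 1/25 → 1/30 → 1/40 → 1/50 → 1/60 → 1/80 → 1/100 → 1/125 → 1/160 → 1/200 → 1/250.

1/250s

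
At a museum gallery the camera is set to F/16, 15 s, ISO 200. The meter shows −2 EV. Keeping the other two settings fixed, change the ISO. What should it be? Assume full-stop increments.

ISO 800

Underexposed by 2 stops → need 2 stops brighter.
ISO: 200 → 400 → 800.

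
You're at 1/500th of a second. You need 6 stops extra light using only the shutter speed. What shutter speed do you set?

1/8s

Shutter speed: 1/500 → 1/250 → 1/125 → 1/60 → 1/30 → 1/15 → 1/8 — 6 stops slower (brighter).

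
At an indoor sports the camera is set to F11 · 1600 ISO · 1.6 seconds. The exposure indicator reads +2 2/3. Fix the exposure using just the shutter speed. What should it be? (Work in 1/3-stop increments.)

1/4s

Overexposed by 2 2/3 stops → need 2 2/3 stops darker.
Shutter speed: 1.6 → 1.3 → 1 → 0.8 → 0.6 → 0.5 → 0.4 → 0.3 → 1/4.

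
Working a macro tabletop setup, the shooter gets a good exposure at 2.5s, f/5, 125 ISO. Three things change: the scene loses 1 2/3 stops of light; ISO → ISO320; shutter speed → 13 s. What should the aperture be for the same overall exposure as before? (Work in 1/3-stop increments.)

f/10

Scene light: 1 2/3 stops darker.
ISO: 125 → 160 → 200 → 250 → 320 — 1 1/3 stops higher (brighter).
Shutter speed: 2.5 → 3.2 → 4 → 5 → 6 → 8 → 10 → 13 — 2 1/3 stops longer (brighter).
Net so far: 2 stops brighter. Aperture: f/5 → f/5.6 → f/6.3 → f/7.1 → f/8 → f/9 → f/10.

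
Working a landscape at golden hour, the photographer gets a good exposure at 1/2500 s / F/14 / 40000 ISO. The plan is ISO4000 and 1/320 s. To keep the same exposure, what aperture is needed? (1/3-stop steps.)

ISO: 40000 → 32000 → 25600 → 20000 → 16000 → 12800 → 10000 → 8000 → 6400 → 5000 → 4000 — 3 1/3 stops lower (darker).
Shutter speed: 1/2500 → 1/2000 → 1/1600 → 1/1250 → 1/1000 → 1/800 → 1/640 → 1/500 → 1/400 → 1/320 — 3 stops longer (brighter).
Net change so far: 1/3 stop darker. Offset with the aperture: f/14 → f/13.

f/13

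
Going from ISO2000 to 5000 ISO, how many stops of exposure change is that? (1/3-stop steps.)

2000 → 2500 → 3200 → 4000 → 5000 — count the steps: 4 third-stops = 1 1/3 stops.

1 1/3 stops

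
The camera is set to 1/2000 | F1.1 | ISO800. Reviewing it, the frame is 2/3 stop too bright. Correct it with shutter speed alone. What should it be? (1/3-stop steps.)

1/3200s

Overexposed by 2/3 stop → need 2/3 stop darker.
Shutter speed: 1/2000 → 1/2500 → 1/3200.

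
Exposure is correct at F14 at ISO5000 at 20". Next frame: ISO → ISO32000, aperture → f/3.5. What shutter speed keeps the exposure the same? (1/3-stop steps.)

1/5s

ISO: 5000 → 6400 → 8000 → 10000 → 12800 → 16000 → 20000 → 25600 → 32000 — 2 2/3 stops raised (brighter).
Aperture: f/14 → f/13 → f/11 → f/10 → f/9 → f/8 → f/7.1 → f/6.3 → f/5.6 → f/5 → f/4.5 → f/4 → f/3.5 — 4 stops opened up (brighter).
Net change so far: 6 2/3 stops brighter. Offset with the shutter speed: 20 → 15 → 13 → 10 → 8 → 6 → 5 → 4 → 3.2 → 2.5 → 2 → 1.6 → 1.3 → 1 → 0.8 → 0.6 → 0.5 → 0.4 → 0.3 → 1/4 → 1/5.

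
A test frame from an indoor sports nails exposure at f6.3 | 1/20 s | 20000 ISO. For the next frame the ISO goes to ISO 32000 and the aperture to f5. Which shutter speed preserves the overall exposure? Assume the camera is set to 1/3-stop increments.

ISO: 20000 → 25600 → 32000 — 2/3 stop higher (brighter).
Aperture: f/6.3 → f/5.6 → f/5 — 2/3 stop wider (brighter).
Net change so far: 1 1/3 stops brighter. Offset with the shutter speed: 1/20 → 1/25 → 1/30 → 1/40 → 1/50.

1/50s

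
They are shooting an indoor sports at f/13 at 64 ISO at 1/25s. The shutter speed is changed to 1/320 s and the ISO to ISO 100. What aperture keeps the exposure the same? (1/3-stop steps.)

Shutter speed: 1/25 → 1/30 → 1/40 → 1/50 → 1/60 → 1/80 → 1/100 → 1/125 → 1/160 → 1/200 → 1/250 → 1/320 — 3 2/3 stops faster (darker).
ISO: 64 → 80 → 100 — 2/3 stop higher (brighter).
Net change so far: 3 stops darker. Offset with the aperture: f/13 → f/11 → f/10 → f/9 → f/8 → f/7.1 → f/6.3 → f/5.6 → f/5 → f/4.5.

f/4.5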